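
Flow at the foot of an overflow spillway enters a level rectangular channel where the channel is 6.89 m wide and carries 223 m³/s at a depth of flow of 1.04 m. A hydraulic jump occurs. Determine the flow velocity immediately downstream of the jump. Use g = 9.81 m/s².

V₂ = 2.34 m/s

q = Q/b = 223/6.89 = 32.4 m²/s; V₁ = q/y₁ = 31.1 m/s. Fr₁ = V₁/√(g·y₁) = 9.74.
From the momentum equation for a rectangular channel, y₂/y₁ = ½[√(1 + 8Fr₁²) − 1] = ½[√760.4 − 1] = 13.3.
y₂ = 13.3 × 1.04 = 13.8 m.
V₂ = q/y₂ = 32.4/13.8 = 2.34 m/s.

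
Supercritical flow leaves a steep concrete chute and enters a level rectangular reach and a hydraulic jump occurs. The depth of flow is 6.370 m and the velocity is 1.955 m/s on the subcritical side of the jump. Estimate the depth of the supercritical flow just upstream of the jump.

y₁ = 0.7019 m

Fr₂ = V₂/√(g·y₂) = 1.955/√(9.81×6.370) = 0.2473.
The Bélanger relation is symmetric: y₁/y₂ = ½[√(1 + 8Fr₂²) − 1] = ½[√1.4893 − 1] = 0.1102.
y₁ = 0.1102 × 6.370 = 0.7019 m.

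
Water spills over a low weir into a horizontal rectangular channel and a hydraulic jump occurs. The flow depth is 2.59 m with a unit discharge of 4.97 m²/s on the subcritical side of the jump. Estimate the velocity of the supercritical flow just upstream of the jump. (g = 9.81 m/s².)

V₂ = q/y₂ = 4.97/2.59 = 1.92 m/s; Fr₂ = V₂/√(g·y₂) = 0.381.
Since the conjugate-depth ratio holds either way, y₁/y₂ = ½[√(1 + 8Fr₂²) − 1] = ½[√2.159 − 1] = 0.235.
y₁ = 0.235 × 2.59 = 0.608 m.
V₁ = q/y₁ = 4.97/0.608 = 8.17 m/s.

V₁ = 8.17 m/s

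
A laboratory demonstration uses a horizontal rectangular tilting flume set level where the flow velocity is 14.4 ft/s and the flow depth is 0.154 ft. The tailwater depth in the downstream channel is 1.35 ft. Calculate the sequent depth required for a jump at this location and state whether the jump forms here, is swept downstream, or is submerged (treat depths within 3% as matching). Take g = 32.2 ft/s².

Fr₁ = V₁/√(g·y₁) = 14.4/√(32.2×0.154) = 6.47.
Conjugate-depth relation: y₂/y₁ = ½[√(1 + 8Fr₁²) − 1] = ½[√335.5 − 1] = 8.66.
y₂ = 8.66 × 0.154 = 1.33 ft.
Tailwater y_tw = 1.35 ft: y_tw ≈ y₂, so the jump forms here.

y₂ = 1.33 ft; the jump forms here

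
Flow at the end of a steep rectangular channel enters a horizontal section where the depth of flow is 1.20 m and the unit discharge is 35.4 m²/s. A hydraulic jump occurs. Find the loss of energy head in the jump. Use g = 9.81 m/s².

V₁ = q/y₁ = 35.4/1.20 = 29.5 m/s. Fr₁ = V₁/√(g·y₁) = 29.5/√(9.81×1.20) = 8.60.
Conjugate-depth relation: y₂/y₁ = ½[√(1 + 8Fr₁²) − 1] = ½[√592.4 − 1] = 11.7.
y₂ = 11.7 × 1.20 = 14.0 m.
V₂ = q/y₂ = 35.4/14.0 = 2.53 m/s. E₁ = y₁ + V₁²/2g = 45.6 m; E₂ = y₂ + V₂²/2g = 14.3 m. ΔE = E₁ − E₂ = 31.2 m.

ΔE = 31.2 m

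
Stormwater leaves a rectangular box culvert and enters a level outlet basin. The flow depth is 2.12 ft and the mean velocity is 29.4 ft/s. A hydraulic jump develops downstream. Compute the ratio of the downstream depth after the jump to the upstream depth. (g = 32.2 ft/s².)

Fr₁ = V₁/√(g·y₁) = 29.4/√(32.2×2.12) = 3.56.
Bélanger equation: y₂/y₁ = ½[√(1 + 8Fr₁²) − 1] = ½[√102.3 − 1] = 4.56.

y₂/y₁ = 4.56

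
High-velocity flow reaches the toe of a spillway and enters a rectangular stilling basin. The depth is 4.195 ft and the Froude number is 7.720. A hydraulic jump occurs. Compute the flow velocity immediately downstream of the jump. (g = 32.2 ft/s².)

V₂ = 8.603 ft/s

Fr₁ = 7.720 (given).
Bélanger equation: y₂/y₁ = ½[√(1 + 8Fr₁²) − 1] = ½[√477.79 − 1] = 10.43.
y₂ = 10.43 × 4.195 = 43.75 ft.
V₁ = Fr₁·√(g·y₁) = 7.720×√(32.2×4.195) = 89.72 ft/s; q = V₁·y₁ = 376.4 ft²/s.
V₂ = q/y₂ = 376.4/43.75 = 8.603 ft/s.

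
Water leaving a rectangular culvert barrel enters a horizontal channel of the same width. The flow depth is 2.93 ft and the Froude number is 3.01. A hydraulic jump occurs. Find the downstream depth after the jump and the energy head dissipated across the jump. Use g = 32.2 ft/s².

y₂ = 11.1 ft; ΔE = 4.18 ft

Fr₁ = 3.01 (given).
Bélanger equation: y₂/y₁ = ½[√(1 + 8Fr₁²) − 1] = ½[√73.48 − 1] = 3.79.
y₂ = 3.79 × 2.93 = 11.1 ft.
Head loss: ΔE = (y₂ − y₁)³/(4y₁y₂) = (11.1 − 2.93)³/(4×2.93×11.1) = 544/130 = 4.18 ft.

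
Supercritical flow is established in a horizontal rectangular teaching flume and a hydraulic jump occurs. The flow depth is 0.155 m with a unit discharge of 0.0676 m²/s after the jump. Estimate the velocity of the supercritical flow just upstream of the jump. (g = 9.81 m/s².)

V₁ = 2.10 m/s

V₂ = q/y₂ = 0.0676/0.155 = 0.436 m/s; Fr₂ = V₂/√(g·y₂) = 0.354.
From the momentum equation (using Fr₂), y₁/y₂ = ½[√(1 + 8Fr₂²) − 1] = ½[√2.001 − 1] = 0.207.
y₁ = 0.207 × 0.155 = 0.0321 m.
V₁ = q/y₁ = 0.0676/0.0321 = 2.10 m/s.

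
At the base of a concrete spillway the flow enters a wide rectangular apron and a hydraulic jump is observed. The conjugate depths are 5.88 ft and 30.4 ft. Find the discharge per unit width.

q = 323 ft²/s

For a rectangular channel the momentum equation gives q² = ½·g·y₁·y₂·(y₁ + y₂) = ½×32.2×5.88×30.4×36.3 = 104410.
q = √104410 = 323 ft²/s.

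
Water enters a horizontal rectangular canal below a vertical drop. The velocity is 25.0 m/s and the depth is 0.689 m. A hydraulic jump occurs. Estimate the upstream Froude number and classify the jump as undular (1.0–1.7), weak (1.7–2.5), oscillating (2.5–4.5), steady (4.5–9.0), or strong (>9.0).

Fr₁ = V₁/√(g·y₁) = 25.0/√(9.81×0.689) = 9.62.
Fr₁ = 9.62 lies in the strong range.

Fr₁ = 9.62; strong jump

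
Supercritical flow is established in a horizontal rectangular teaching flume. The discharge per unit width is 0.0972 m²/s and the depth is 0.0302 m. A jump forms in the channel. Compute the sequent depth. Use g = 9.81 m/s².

V₁ = q/y₁ = 0.0972/0.0302 = 3.22 m/s. Fr₁ = V₁/√(g·y₁) = 3.22/√(9.81×0.0302) = 5.91.
Conjugate-depth relation: y₂/y₁ = ½[√(1 + 8Fr₁²) − 1] = ½[√280.7 − 1] = 7.88.
y₂ = 7.88 × 0.0302 = 0.238 m.

y₂ = 0.238 m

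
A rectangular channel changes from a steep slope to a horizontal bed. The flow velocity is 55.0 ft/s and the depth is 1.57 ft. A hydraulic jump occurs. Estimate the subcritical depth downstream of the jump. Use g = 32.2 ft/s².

Fr₁ = V₁/√(g·y₁) = 55.0/√(32.2×1.57) = 7.74.
By Bélanger, y₂/y₁ = ½[√(1 + 8Fr₁²) − 1] = ½[√479.7 − 1] = 10.5.
y₂ = 10.5 × 1.57 = 16.4 ft.

y₂ = 16.4 ft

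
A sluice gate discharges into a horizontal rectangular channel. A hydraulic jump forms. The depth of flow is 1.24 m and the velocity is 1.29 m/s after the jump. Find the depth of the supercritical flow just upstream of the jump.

y₁ = 0.277 m

Fr₂ = V₂/√(g·y₂) = 1.29/√(9.81×1.24) = 0.370.
Applying the sequent-depth relation in reverse, y₁/y₂ = ½[√(1 + 8Fr₂²) − 1] = ½[√2.094 − 1] = 0.224.
y₁ = 0.224 × 1.24 = 0.277 m.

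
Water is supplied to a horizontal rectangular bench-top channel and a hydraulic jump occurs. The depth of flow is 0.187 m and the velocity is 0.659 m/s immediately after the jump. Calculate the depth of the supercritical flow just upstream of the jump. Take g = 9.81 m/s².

y₁ = 0.0656 m

Fr₂ = V₂/√(g·y₂) = 0.659/√(9.81×0.187) = 0.487.
Applying the sequent-depth relation in reverse, y₁/y₂ = ½[√(1 + 8Fr₂²) − 1] = ½[√2.894 − 1] = 0.351.
y₁ = 0.351 × 0.187 = 0.0656 m.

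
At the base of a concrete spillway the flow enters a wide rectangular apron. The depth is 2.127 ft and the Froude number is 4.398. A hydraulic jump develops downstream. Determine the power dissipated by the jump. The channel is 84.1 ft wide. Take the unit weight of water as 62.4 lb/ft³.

Fr₁ = 4.398 (given).
Bélanger equation: y₂/y₁ = ½[√(1 + 8Fr₁²) − 1] = ½[√155.74 − 1] = 5.740.
y₂ = 5.740 × 2.127 = 12.21 ft.
V₁ = Fr₁·√(g·y₁) = 4.398×√(32.2×2.127) = 36.40 ft/s; q = V₁·y₁ = 77.42 ft²/s. V₂ = q/y₂ = 77.42/12.21 = 6.341 ft/s. E₁ = y₁ + V₁²/2g = 22.70 ft; E₂ = y₂ + V₂²/2g = 12.83 ft. ΔE = E₁ − E₂ = 9.865 ft.
Q = q·b = 77.42 × 84.1 = 6511 cfs. P = γ·Q·ΔE/550 = 62.4 × 6511 × 9.865 / 550 = 7287 hp.

P = 7287 hp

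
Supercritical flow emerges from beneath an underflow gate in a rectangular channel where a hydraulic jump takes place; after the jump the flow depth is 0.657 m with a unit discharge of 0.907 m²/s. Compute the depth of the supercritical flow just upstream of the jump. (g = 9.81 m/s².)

y₁ = 0.274 m

V₂ = q/y₂ = 0.907/0.657 = 1.38 m/s; Fr₂ = V₂/√(g·y₂) = 0.544.
From the momentum equation (using Fr₂), y₁/y₂ = ½[√(1 + 8Fr₂²) − 1] = ½[√3.366 − 1] = 0.417.
y₁ = 0.417 × 0.657 = 0.274 m.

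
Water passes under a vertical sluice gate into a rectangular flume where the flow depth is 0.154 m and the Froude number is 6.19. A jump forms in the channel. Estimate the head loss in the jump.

Fr₁ = 6.19 (given).
By Bélanger, y₂/y₁ = ½[√(1 + 8Fr₁²) − 1] = ½[√307.5 − 1] = 8.27.
y₂ = 8.27 × 0.154 = 1.27 m.
V₁ = Fr₁·√(g·y₁) = 6.19×√(9.81×0.154) = 7.61 m/s; q = V₁·y₁ = 1.17 m²/s. V₂ = q/y₂ = 1.17/1.27 = 0.920 m/s. E₁ = y₁ + V₁²/2g = 3.10 m; E₂ = y₂ + V₂²/2g = 1.32 m. ΔE = E₁ − E₂ = 1.79 m.

ΔE = 1.79 m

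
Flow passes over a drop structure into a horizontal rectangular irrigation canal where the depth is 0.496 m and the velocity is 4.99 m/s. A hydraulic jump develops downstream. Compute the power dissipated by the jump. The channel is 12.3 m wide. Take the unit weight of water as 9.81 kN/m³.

Fr₁ = V₁/√(g·y₁) = 4.99/√(9.81×0.496) = 2.26.
Conjugate-depth relation: y₂/y₁ = ½[√(1 + 8Fr₁²) − 1] = ½[√41.94 − 1] = 2.74.
y₂ = 2.74 × 0.496 = 1.36 m.
q = V₁·y₁ = 4.99 × 0.496 = 2.48 m²/s. V₂ = q/y₂ = 2.48/1.36 = 1.82 m/s. E₁ = y₁ + V₁²/2g = 1.77 m; E₂ = y₂ + V₂²/2g = 1.53 m. ΔE = E₁ − E₂ = 0.238 m.
Q = q·b = 2.48 × 12.3 = 30.4 m³/s. P = γ·Q·ΔE = 9.81 × 30.4 × 0.238 = 71.0 kW.

P = 71.0 kW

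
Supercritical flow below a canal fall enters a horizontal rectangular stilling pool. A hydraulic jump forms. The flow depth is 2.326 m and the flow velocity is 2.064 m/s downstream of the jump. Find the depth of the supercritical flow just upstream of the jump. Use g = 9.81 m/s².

y₁ = 0.6735 m

Fr₂ = V₂/√(g·y₂) = 2.064/√(9.81×2.326) = 0.4321.
The Bélanger relation is symmetric: y₁/y₂ = ½[√(1 + 8Fr₂²) − 1] = ½[√2.4936 − 1] = 0.2896.
y₁ = 0.2896 × 2.326 = 0.6735 m.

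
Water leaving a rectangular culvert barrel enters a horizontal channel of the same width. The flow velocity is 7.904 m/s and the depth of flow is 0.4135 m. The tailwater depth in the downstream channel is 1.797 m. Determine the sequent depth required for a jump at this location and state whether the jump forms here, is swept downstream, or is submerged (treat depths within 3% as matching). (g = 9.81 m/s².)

y₂ = 2.097 m; the jump is swept downstream

Fr₁ = V₁/√(g·y₁) = 7.904/√(9.81×0.4135) = 3.924.
Bélanger equation: y₂/y₁ = ½[√(1 + 8Fr₁²) − 1] = ½[√124.21 − 1] = 5.072.
y₂ = 5.072 × 0.4135 = 2.097 m.
Tailwater y_tw = 1.797 m: y_tw < y₂, so the jump is swept downstream.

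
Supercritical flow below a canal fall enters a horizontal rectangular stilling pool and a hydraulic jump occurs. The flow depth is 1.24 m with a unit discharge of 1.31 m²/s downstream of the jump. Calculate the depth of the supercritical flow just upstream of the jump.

V₂ = q/y₂ = 1.31/1.24 = 1.06 m/s; Fr₂ = V₂/√(g·y₂) = 0.303.
Since the conjugate-depth ratio holds either way, y₁/y₂ = ½[√(1 + 8Fr₂²) − 1] = ½[√1.734 − 1] = 0.158.
y₁ = 0.158 × 1.24 = 0.196 m.

y₁ = 0.196 m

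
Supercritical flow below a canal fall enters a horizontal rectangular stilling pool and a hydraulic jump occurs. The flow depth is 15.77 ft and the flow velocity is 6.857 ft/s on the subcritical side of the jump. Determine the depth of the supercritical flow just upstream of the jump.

y₁ = 2.518 ft

Fr₂ = V₂/√(g·y₂) = 6.857/√(32.2×15.77) = 0.3043.
Since the conjugate-depth ratio holds either way, y₁/y₂ = ½[√(1 + 8Fr₂²) − 1] = ½[√1.7407 − 1] = 0.1597.
y₁ = 0.1597 × 15.77 = 2.518 ft.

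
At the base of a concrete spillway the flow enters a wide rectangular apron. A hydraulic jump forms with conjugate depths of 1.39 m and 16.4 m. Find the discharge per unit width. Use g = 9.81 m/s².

For a rectangular channel the momentum equation gives q² = ½·g·y₁·y₂·(y₁ + y₂) = ½×9.81×1.39×16.4×17.8 = 1989.
q = √1989 = 44.6 m²/s.

q = 44.6 m²/s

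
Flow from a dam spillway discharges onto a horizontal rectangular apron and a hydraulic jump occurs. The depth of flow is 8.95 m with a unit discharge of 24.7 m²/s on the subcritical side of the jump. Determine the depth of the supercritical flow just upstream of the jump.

y₁ = 1.35 m

V₂ = q/y₂ = 24.7/8.95 = 2.76 m/s; Fr₂ = V₂/√(g·y₂) = 0.295.
Applying the sequent-depth relation in reverse, y₁/y₂ = ½[√(1 + 8Fr₂²) − 1] = ½[√1.694 − 1] = 0.151.
y₁ = 0.151 × 8.95 = 1.35 m.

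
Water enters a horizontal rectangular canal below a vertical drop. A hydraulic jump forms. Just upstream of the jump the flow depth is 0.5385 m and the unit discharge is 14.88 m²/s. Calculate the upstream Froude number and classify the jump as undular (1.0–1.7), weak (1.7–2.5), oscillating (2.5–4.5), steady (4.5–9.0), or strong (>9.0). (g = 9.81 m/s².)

Fr₁ = 12.02; strong jump

V₁ = q/y₁ = 14.88/0.5385 = 27.63 m/s. Fr₁ = V₁/√(g·y₁) = 27.63/√(9.81×0.5385) = 12.02.
Fr₁ = 12.02 lies in the strong range.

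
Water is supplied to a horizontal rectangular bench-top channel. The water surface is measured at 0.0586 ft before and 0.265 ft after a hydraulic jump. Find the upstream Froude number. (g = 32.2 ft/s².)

For a rectangular channel the momentum equation gives q² = ½·g·y₁·y₂·(y₁ + y₂) = ½×32.2×0.0586×0.265×0.324 = 0.0809.
q = √0.0809 = 0.284 ft²/s.
V₁ = q/y₁ = 4.85 ft/s; Fr₁ = V₁/√(g·y₁) = 3.53.

Fr₁ = 3.53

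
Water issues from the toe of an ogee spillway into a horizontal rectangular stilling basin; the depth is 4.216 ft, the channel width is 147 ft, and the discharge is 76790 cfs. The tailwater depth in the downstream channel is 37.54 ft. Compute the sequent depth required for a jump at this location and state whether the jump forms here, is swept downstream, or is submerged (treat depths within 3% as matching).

q = Q/b = 76790/147 = 522.4 ft²/s; V₁ = q/y₁ = 123.9 ft/s. Fr₁ = V₁/√(g·y₁) = 10.63.
Conjugate-depth relation: y₂/y₁ = ½[√(1 + 8Fr₁²) − 1] = ½[√905.70 − 1] = 14.55.
y₂ = 14.55 × 4.216 = 61.33 ft.
Tailwater y_tw = 37.54 ft: y_tw < y₂, so the jump is swept downstream.

y₂ = 61.33 ft; the jump is swept downstream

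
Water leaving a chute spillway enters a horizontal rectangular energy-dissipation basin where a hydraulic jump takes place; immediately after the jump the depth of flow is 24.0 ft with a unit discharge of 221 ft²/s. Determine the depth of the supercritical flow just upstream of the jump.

y₁ = 4.44 ft

V₂ = q/y₂ = 221/24.0 = 9.21 ft/s; Fr₂ = V₂/√(g·y₂) = 0.331.
Since the conjugate-depth ratio holds either way, y₁/y₂ = ½[√(1 + 8Fr₂²) − 1] = ½[√1.878 − 1] = 0.185.
y₁ = 0.185 × 24.0 = 4.44 ft.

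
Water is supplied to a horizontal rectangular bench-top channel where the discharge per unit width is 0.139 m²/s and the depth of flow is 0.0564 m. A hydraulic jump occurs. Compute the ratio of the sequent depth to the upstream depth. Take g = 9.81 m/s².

y₂/y₁ = 4.21

V₁ = q/y₁ = 0.139/0.0564 = 2.46 m/s. Fr₁ = V₁/√(g·y₁) = 2.46/√(9.81×0.0564) = 3.31.
By Bélanger, y₂/y₁ = ½[√(1 + 8Fr₁²) − 1] = ½[√88.82 − 1] = 4.21.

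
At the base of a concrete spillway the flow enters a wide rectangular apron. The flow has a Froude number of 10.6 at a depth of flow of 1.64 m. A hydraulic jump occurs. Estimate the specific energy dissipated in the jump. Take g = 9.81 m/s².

Fr₁ = 10.6 (given).
By Bélanger, y₂/y₁ = ½[√(1 + 8Fr₁²) − 1] = ½[√899.9 − 1] = 14.5.
y₂ = 14.5 × 1.64 = 23.8 m.
V₁ = Fr₁·√(g·y₁) = 10.6×√(9.81×1.64) = 42.5 m/s; q = V₁·y₁ = 69.7 m²/s. V₂ = q/y₂ = 69.7/23.8 = 2.93 m/s. E₁ = y₁ + V₁²/2g = 93.8 m; E₂ = y₂ + V₂²/2g = 24.2 m. ΔE = E₁ − E₂ = 69.6 m.

ΔE = 69.6 m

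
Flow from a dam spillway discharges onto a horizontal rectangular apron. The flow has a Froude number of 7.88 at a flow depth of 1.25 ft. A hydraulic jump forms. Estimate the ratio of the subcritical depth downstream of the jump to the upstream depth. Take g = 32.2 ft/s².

Fr₁ = 7.88 (given).
Sequent-depth ratio: y₂/y₁ = ½[√(1 + 8Fr₁²) − 1] = ½[√497.8 − 1] = 10.7.

y₂/y₁ = 10.7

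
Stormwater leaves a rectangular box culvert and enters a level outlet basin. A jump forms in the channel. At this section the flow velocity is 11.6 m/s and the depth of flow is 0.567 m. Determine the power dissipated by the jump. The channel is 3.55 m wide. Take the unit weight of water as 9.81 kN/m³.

Fr₁ = V₁/√(g·y₁) = 11.6/√(9.81×0.567) = 4.92.
From the momentum equation for a rectangular channel, y₂/y₁ = ½[√(1 + 8Fr₁²) − 1] = ½[√194.5 − 1] = 6.47.
y₂ = 6.47 × 0.567 = 3.67 m.
Head loss: ΔE = (y₂ − y₁)³/(4y₁y₂) = (3.67 − 0.567)³/(4×0.567×3.67) = 29.9/8.32 = 3.59 m.
q = V₁·y₁ = 11.6 × 0.567 = 6.58 m²/s. Q = q·b = 6.58 × 3.55 = 23.3 m³/s. P = γ·Q·ΔE = 9.81 × 23.3 × 3.59 = 823 kW.

P = 823 kW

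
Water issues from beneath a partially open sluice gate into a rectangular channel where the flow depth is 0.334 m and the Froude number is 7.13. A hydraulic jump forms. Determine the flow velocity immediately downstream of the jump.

Fr₁ = 7.13 (given).
Bélanger equation: y₂/y₁ = ½[√(1 + 8Fr₁²) − 1] = ½[√407.7 − 1] = 9.60.
y₂ = 9.60 × 0.334 = 3.20 m.
V₁ = Fr₁·√(g·y₁) = 7.13×√(9.81×0.334) = 12.9 m/s; q = V₁·y₁ = 4.31 m²/s.
V₂ = q/y₂ = 4.31/3.20 = 1.34 m/s.

V₂ = 1.34 m/s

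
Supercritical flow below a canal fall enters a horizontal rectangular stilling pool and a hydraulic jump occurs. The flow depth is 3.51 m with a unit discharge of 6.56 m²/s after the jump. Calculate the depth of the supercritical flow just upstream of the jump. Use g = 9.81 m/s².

V₂ = q/y₂ = 6.56/3.51 = 1.87 m/s; Fr₂ = V₂/√(g·y₂) = 0.318.
From the momentum equation (using Fr₂), y₁/y₂ = ½[√(1 + 8Fr₂²) − 1] = ½[√1.812 − 1] = 0.173.
y₁ = 0.173 × 3.51 = 0.607 m.

y₁ = 0.607 m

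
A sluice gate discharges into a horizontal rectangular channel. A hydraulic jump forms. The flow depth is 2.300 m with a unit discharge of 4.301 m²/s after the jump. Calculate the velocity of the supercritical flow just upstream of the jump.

V₁ = 7.531 m/s

V₂ = q/y₂ = 4.301/2.300 = 1.870 m/s; Fr₂ = V₂/√(g·y₂) = 0.3937.
Since the conjugate-depth ratio holds either way, y₁/y₂ = ½[√(1 + 8Fr₂²) − 1] = ½[√2.2399 − 1] = 0.2483.
y₁ = 0.2483 × 2.300 = 0.5711 m.
V₁ = q/y₁ = 4.301/0.5711 = 7.531 m/s.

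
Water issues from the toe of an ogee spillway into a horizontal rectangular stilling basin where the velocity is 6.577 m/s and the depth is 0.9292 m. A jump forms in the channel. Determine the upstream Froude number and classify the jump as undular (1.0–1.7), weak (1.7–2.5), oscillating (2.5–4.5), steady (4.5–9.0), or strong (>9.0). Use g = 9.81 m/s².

Fr₁ = 2.178; weak jump

Fr₁ = V₁/√(g·y₁) = 6.577/√(9.81×0.9292) = 2.178.
Fr₁ = 2.178 lies in the weak range.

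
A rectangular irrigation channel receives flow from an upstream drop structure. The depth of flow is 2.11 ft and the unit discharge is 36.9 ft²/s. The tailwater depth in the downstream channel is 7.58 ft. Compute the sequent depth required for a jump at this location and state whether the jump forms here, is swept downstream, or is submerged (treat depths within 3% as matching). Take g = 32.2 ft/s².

V₁ = q/y₁ = 36.9/2.11 = 17.5 ft/s. Fr₁ = V₁/√(g·y₁) = 17.5/√(32.2×2.11) = 2.12.
Bélanger equation: y₂/y₁ = ½[√(1 + 8Fr₁²) − 1] = ½[√37.01 − 1] = 2.54.
y₂ = 2.54 × 2.11 = 5.36 ft.
Tailwater y_tw = 7.58 ft: y_tw > y₂, so the jump is submerged.

y₂ = 5.36 ft; the jump is submerged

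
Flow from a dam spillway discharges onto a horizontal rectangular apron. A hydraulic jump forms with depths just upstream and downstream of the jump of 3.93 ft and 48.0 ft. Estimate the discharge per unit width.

For a rectangular channel the momentum equation gives q² = ½·g·y₁·y₂·(y₁ + y₂) = ½×32.2×3.93×48.0×51.9 = 157717.
q = √157717 = 397 ft²/s.

q = 397 ft²/s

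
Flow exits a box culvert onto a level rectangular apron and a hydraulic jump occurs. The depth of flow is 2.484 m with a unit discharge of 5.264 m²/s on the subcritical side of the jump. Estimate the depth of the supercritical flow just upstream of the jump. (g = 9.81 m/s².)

V₂ = q/y₂ = 5.264/2.484 = 2.119 m/s; Fr₂ = V₂/√(g·y₂) = 0.4293.
Applying the sequent-depth relation in reverse, y₁/y₂ = ½[√(1 + 8Fr₂²) − 1] = ½[√2.4743 − 1] = 0.2865.
y₁ = 0.2865 × 2.484 = 0.7117 m.

y₁ = 0.7117 m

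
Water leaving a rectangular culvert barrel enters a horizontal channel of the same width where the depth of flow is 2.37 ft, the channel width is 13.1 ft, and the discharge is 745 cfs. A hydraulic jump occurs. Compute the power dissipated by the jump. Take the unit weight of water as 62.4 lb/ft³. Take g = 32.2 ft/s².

q = Q/b = 745/13.1 = 56.9 ft²/s; V₁ = q/y₁ = 24.0 ft/s. Fr₁ = V₁/√(g·y₁) = 2.75.
From the momentum equation for a rectangular channel, y₂/y₁ = ½[√(1 + 8Fr₁²) − 1] = ½[√61.36 − 1] = 3.42.
y₂ = 3.42 × 2.37 = 8.10 ft.
V₂ = q/y₂ = 56.9/8.10 = 7.02 ft/s. E₁ = y₁ + V₁²/2g = 11.3 ft; E₂ = y₂ + V₂²/2g = 8.86 ft. ΔE = E₁ − E₂ = 2.45 ft.
P = γ·Q·ΔE/550 = 62.4 × 745 × 2.45 / 550 = 207 hp.

P = 207 hp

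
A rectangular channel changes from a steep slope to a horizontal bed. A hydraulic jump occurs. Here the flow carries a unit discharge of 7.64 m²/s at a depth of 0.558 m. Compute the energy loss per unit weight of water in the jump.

V₁ = q/y₁ = 7.64/0.558 = 13.7 m/s. Fr₁ = V₁/√(g·y₁) = 13.7/√(9.81×0.558) = 5.85.
Sequent-depth ratio: y₂/y₁ = ½[√(1 + 8Fr₁²) − 1] = ½[√275.0 − 1] = 7.79.
y₂ = 7.79 × 0.558 = 4.35 m.
Head loss: ΔE = (y₂ − y₁)³/(4y₁y₂) = (4.35 − 0.558)³/(4×0.558×4.35) = 54.4/9.70 = 5.61 m.

ΔE = 5.61 m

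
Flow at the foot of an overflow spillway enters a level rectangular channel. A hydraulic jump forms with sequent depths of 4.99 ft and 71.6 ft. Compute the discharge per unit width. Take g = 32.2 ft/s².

For a rectangular channel the momentum equation gives q² = ½·g·y₁·y₂·(y₁ + y₂) = ½×32.2×4.99×71.6×76.6 = 440567.
q = √440567 = 664 ft²/s.

q = 664 ft²/s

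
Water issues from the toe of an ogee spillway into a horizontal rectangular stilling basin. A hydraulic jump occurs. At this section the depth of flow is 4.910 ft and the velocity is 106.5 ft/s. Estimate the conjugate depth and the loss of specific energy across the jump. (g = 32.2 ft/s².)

y₂ = 56.41 ft; ΔE = 123.3 ft

Fr₁ = V₁/√(g·y₁) = 106.5/√(32.2×4.910) = 8.470.
Bélanger equation: y₂/y₁ = ½[√(1 + 8Fr₁²) − 1] = ½[√574.92 − 1] = 11.49.
y₂ = 11.49 × 4.910 = 56.41 ft.
Head loss: ΔE = (y₂ − y₁)³/(4y₁y₂) = (56.41 − 4.910)³/(4×4.910×56.41) = 136589/1108 = 123.3 ft.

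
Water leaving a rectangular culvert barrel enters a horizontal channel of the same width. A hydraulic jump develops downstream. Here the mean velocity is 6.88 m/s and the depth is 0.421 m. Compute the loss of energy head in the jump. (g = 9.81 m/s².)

ΔE = 0.888 m

Fr₁ = V₁/√(g·y₁) = 6.88/√(9.81×0.421) = 3.39.
Conjugate-depth relation: y₂/y₁ = ½[√(1 + 8Fr₁²) − 1] = ½[√92.69 − 1] = 4.31.
y₂ = 4.31 × 0.421 = 1.82 m.
q = V₁·y₁ = 6.88 × 0.421 = 2.90 m²/s. V₂ = q/y₂ = 2.90/1.82 = 1.59 m/s. E₁ = y₁ + V₁²/2g = 2.83 m; E₂ = y₂ + V₂²/2g = 1.95 m. ΔE = E₁ − E₂ = 0.888 m.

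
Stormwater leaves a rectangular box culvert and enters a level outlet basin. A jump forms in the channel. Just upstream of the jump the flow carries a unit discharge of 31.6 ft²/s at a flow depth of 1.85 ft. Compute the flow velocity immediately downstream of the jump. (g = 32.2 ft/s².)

V₁ = q/y₁ = 31.6/1.85 = 17.1 ft/s. Fr₁ = V₁/√(g·y₁) = 17.1/√(32.2×1.85) = 2.21.
From the momentum equation for a rectangular channel, y₂/y₁ = ½[√(1 + 8Fr₁²) − 1] = ½[√40.18 − 1] = 2.67.
y₂ = 2.67 × 1.85 = 4.94 ft.
V₂ = q/y₂ = 31.6/4.94 = 6.40 ft/s.

V₂ = 6.40 ft/s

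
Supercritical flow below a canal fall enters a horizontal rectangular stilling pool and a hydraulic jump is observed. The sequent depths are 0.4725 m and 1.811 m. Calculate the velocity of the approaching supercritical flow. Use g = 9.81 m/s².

For a rectangular channel the momentum equation gives q² = ½·g·y₁·y₂·(y₁ + y₂) = ½×9.81×0.4725×1.811×2.284 = 9.584.
q = √9.584 = 3.096 m²/s.
V₁ = q/y₁ = 3.096/0.4725 = 6.552 m/s.

V₁ = 6.552 m/s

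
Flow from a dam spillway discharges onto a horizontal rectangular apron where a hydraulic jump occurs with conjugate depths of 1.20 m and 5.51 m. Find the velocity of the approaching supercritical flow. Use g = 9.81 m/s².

For a rectangular channel the momentum equation gives q² = ½·g·y₁·y₂·(y₁ + y₂) = ½×9.81×1.20×5.51×6.71 = 218.
q = √218 = 14.8 m²/s.
V₁ = q/y₁ = 14.8/1.20 = 12.3 m/s.

V₁ = 12.3 m/s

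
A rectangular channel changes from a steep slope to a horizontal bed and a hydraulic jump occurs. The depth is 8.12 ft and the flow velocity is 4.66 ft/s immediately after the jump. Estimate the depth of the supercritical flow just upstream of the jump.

Fr₂ = V₂/√(g·y₂) = 4.66/√(32.2×8.12) = 0.288.
Since the conjugate-depth ratio holds either way, y₁/y₂ = ½[√(1 + 8Fr₂²) − 1] = ½[√1.664 − 1] = 0.145.
y₁ = 0.145 × 8.12 = 1.18 ft.

y₁ = 1.18 ft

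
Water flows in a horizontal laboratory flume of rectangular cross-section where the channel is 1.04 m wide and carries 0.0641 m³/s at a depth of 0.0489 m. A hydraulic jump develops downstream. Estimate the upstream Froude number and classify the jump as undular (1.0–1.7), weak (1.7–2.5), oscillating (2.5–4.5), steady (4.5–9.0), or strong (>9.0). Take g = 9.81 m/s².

q = Q/b = 0.0641/1.04 = 0.0616 m²/s; V₁ = q/y₁ = 1.26 m/s. Fr₁ = V₁/√(g·y₁) = 1.82.
Fr₁ = 1.82 lies in the weak range.

Fr₁ = 1.82; weak jump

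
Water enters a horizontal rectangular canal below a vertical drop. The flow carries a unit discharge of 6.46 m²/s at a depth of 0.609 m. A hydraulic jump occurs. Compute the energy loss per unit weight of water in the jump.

V₁ = q/y₁ = 6.46/0.609 = 10.6 m/s. Fr₁ = V₁/√(g·y₁) = 10.6/√(9.81×0.609) = 4.34.
Sequent-depth ratio: y₂/y₁ = ½[√(1 + 8Fr₁²) − 1] = ½[√151.7 − 1] = 5.66.
y₂ = 5.66 × 0.609 = 3.45 m.
Head loss: ΔE = (y₂ − y₁)³/(4y₁y₂) = (3.45 − 0.609)³/(4×0.609×3.45) = 22.8/8.39 = 2.72 m.

ΔE = 2.72 m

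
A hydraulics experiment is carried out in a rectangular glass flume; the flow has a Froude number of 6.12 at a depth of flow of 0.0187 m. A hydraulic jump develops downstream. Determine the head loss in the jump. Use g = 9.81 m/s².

ΔE = 0.211 m

Fr₁ = 6.12 (given).
By Bélanger, y₂/y₁ = ½[√(1 + 8Fr₁²) − 1] = ½[√300.6 − 1] = 8.17.
y₂ = 8.17 × 0.0187 = 0.153 m.
V₁ = Fr₁·√(g·y₁) = 6.12×√(9.81×0.0187) = 2.62 m/s; q = V₁·y₁ = 0.0490 m²/s. V₂ = q/y₂ = 0.0490/0.153 = 0.321 m/s. E₁ = y₁ + V₁²/2g = 0.369 m; E₂ = y₂ + V₂²/2g = 0.158 m. ΔE = E₁ − E₂ = 0.211 m.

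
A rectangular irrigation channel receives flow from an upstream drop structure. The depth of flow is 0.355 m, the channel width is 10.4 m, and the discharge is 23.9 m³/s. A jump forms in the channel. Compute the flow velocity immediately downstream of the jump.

V₂ = 1.46 m/s

q = Q/b = 23.9/10.4 = 2.30 m²/s; V₁ = q/y₁ = 6.47 m/s. Fr₁ = V₁/√(g·y₁) = 3.47.
By Bélanger, y₂/y₁ = ½[√(1 + 8Fr₁²) − 1] = ½[√97.26 − 1] = 4.43.
y₂ = 4.43 × 0.355 = 1.57 m.
V₂ = q/y₂ = 2.30/1.57 = 1.46 m/s.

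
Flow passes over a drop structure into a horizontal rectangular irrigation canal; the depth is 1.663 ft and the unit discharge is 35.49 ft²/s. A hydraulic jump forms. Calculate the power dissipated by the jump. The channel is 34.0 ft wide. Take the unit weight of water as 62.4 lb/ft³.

P = 291.3 hp

V₁ = q/y₁ = 35.49/1.663 = 21.34 ft/s. Fr₁ = V₁/√(g·y₁) = 21.34/√(32.2×1.663) = 2.916.
From the momentum equation for a rectangular channel, y₂/y₁ = ½[√(1 + 8Fr₁²) − 1] = ½[√69.041 − 1] = 3.655.
y₂ = 3.655 × 1.663 = 6.077 ft.
Head loss: ΔE = (y₂ − y₁)³/(4y₁y₂) = (6.077 − 1.663)³/(4×1.663×6.077) = 86.03/40.43 = 2.128 ft.
Q = q·b = 35.49 × 34.0 = 1207 cfs. P = γ·Q·ΔE/550 = 62.4 × 1207 × 2.128 / 550 = 291.3 hp.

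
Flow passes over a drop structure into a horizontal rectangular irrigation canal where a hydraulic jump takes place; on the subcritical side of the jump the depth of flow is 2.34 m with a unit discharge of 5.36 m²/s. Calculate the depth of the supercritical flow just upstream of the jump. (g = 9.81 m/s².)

V₂ = q/y₂ = 5.36/2.34 = 2.29 m/s; Fr₂ = V₂/√(g·y₂) = 0.478.
Applying the sequent-depth relation in reverse, y₁/y₂ = ½[√(1 + 8Fr₂²) − 1] = ½[√2.829 − 1] = 0.341.
y₁ = 0.341 × 2.34 = 0.798 m.

y₁ = 0.798 m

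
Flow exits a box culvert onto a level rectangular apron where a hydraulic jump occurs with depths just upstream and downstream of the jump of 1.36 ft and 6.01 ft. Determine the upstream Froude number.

Fr₁ = 3.46

For a rectangular channel the momentum equation gives q² = ½·g·y₁·y₂·(y₁ + y₂) = ½×32.2×1.36×6.01×7.37 = 970.
q = √970 = 31.1 ft²/s.
V₁ = q/y₁ = 22.9 ft/s; Fr₁ = V₁/√(g·y₁) = 3.46.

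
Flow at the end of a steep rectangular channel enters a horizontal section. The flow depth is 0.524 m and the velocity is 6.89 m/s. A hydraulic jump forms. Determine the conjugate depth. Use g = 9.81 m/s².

Fr₁ = V₁/√(g·y₁) = 6.89/√(9.81×0.524) = 3.04.
Sequent-depth ratio: y₂/y₁ = ½[√(1 + 8Fr₁²) − 1] = ½[√74.88 − 1] = 3.83.
y₂ = 3.83 × 0.524 = 2.01 m.

y₂ = 2.01 m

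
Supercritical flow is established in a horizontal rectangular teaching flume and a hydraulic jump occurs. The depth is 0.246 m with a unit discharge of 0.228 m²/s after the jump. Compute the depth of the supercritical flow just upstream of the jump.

V₂ = q/y₂ = 0.228/0.246 = 0.927 m/s; Fr₂ = V₂/√(g·y₂) = 0.597.
Applying the sequent-depth relation in reverse, y₁/y₂ = ½[√(1 + 8Fr₂²) − 1] = ½[√3.848 − 1] = 0.481.
y₁ = 0.481 × 0.246 = 0.118 m.

y₁ = 0.118 m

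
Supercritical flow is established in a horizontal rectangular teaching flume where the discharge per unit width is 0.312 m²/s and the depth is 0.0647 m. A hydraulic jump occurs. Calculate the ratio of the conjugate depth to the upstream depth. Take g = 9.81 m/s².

V₁ = q/y₁ = 0.312/0.0647 = 4.82 m/s. Fr₁ = V₁/√(g·y₁) = 4.82/√(9.81×0.0647) = 6.05.
By Bélanger, y₂/y₁ = ½[√(1 + 8Fr₁²) − 1] = ½[√294.1 − 1] = 8.07.

y₂/y₁ = 8.07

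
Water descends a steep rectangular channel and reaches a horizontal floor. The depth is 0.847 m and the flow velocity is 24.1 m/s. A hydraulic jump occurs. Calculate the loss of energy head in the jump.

ΔE = 20.6 m

Fr₁ = V₁/√(g·y₁) = 24.1/√(9.81×0.847) = 8.36.
From the momentum equation for a rectangular channel, y₂/y₁ = ½[√(1 + 8Fr₁²) − 1] = ½[√560.2 − 1] = 11.3.
y₂ = 11.3 × 0.847 = 9.60 m.
q = V₁·y₁ = 24.1 × 0.847 = 20.4 m²/s. V₂ = q/y₂ = 20.4/9.60 = 2.13 m/s. E₁ = y₁ + V₁²/2g = 30.4 m; E₂ = y₂ + V₂²/2g = 9.83 m. ΔE = E₁ − E₂ = 20.6 m.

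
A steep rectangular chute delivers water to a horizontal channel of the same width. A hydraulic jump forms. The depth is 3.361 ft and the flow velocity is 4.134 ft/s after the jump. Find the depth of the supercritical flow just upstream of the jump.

Fr₂ = V₂/√(g·y₂) = 4.134/√(32.2×3.361) = 0.3974.
Applying the sequent-depth relation in reverse, y₁/y₂ = ½[√(1 + 8Fr₂²) − 1] = ½[√2.2633 − 1] = 0.2522.
y₁ = 0.2522 × 3.361 = 0.8477 ft.

y₁ = 0.8477 ft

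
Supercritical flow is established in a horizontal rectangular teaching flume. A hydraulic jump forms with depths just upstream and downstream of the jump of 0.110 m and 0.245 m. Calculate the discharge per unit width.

For a rectangular channel the momentum equation gives q² = ½·g·y₁·y₂·(y₁ + y₂) = ½×9.81×0.110×0.245×0.355 = 0.0469.
q = √0.0469 = 0.217 m²/s.

q = 0.217 m²/s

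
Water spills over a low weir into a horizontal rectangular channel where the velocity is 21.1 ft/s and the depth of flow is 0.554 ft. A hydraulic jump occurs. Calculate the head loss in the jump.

Fr₁ = V₁/√(g·y₁) = 21.1/√(32.2×0.554) = 5.00.
Bélanger equation: y₂/y₁ = ½[√(1 + 8Fr₁²) − 1] = ½[√200.7 − 1] = 6.58.
y₂ = 6.58 × 0.554 = 3.65 ft.
q = V₁·y₁ = 21.1 × 0.554 = 11.7 ft²/s. V₂ = q/y₂ = 11.7/3.65 = 3.21 ft/s. E₁ = y₁ + V₁²/2g = 7.47 ft; E₂ = y₂ + V₂²/2g = 3.81 ft. ΔE = E₁ − E₂ = 3.66 ft.

ΔE = 3.66 ft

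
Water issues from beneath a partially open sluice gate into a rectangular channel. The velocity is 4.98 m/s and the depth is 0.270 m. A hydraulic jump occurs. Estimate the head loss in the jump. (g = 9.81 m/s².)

ΔE = 0.408 m

Fr₁ = V₁/√(g·y₁) = 4.98/√(9.81×0.270) = 3.06.
By Bélanger, y₂/y₁ = ½[√(1 + 8Fr₁²) − 1] = ½[√75.91 − 1] = 3.86.
y₂ = 3.86 × 0.270 = 1.04 m.
q = V₁·y₁ = 4.98 × 0.270 = 1.34 m²/s. V₂ = q/y₂ = 1.34/1.04 = 1.29 m/s. E₁ = y₁ + V₁²/2g = 1.53 m; E₂ = y₂ + V₂²/2g = 1.13 m. ΔE = E₁ − E₂ = 0.408 m.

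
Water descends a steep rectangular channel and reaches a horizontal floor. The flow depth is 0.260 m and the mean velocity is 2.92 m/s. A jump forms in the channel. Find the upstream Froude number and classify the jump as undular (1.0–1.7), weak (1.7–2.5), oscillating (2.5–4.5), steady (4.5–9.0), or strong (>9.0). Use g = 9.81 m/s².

Fr₁ = V₁/√(g·y₁) = 2.92/√(9.81×0.260) = 1.83.
Fr₁ = 1.83 lies in the weak range.

Fr₁ = 1.83; weak jump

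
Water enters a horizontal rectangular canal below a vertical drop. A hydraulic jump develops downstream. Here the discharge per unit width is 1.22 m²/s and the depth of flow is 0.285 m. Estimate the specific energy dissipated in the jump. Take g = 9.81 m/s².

V₁ = q/y₁ = 1.22/0.285 = 4.28 m/s. Fr₁ = V₁/√(g·y₁) = 4.28/√(9.81×0.285) = 2.56.
By Bélanger, y₂/y₁ = ½[√(1 + 8Fr₁²) − 1] = ½[√53.43 − 1] = 3.15.
y₂ = 3.15 × 0.285 = 0.899 m.
Head loss: ΔE = (y₂ − y₁)³/(4y₁y₂) = (0.899 − 0.285)³/(4×0.285×0.899) = 0.232/1.03 = 0.226 m.

ΔE = 0.226 m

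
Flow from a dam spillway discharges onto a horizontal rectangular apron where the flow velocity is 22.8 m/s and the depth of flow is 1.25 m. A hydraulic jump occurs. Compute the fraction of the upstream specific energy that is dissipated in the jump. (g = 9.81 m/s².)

ΔE/E₁ = 0.595 (59.5%)

Fr₁ = V₁/√(g·y₁) = 22.8/√(9.81×1.25) = 6.51.
From the momentum equation for a rectangular channel, y₂/y₁ = ½[√(1 + 8Fr₁²) − 1] = ½[√340.1 − 1] = 8.72.
y₂ = 8.72 × 1.25 = 10.9 m.
E₁ = y₁ + V₁²/2g = 27.7 m. ΔE = (y₂ − y₁)³/(4y₁y₂) = 16.5 m. ΔE/E₁ = 16.5/27.7 = 0.595.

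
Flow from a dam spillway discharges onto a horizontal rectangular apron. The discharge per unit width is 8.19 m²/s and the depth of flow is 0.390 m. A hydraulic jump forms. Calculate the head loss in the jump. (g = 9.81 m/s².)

ΔE = 17.0 m

V₁ = q/y₁ = 8.19/0.390 = 21.0 m/s. Fr₁ = V₁/√(g·y₁) = 21.0/√(9.81×0.390) = 10.7.
Sequent-depth ratio: y₂/y₁ = ½[√(1 + 8Fr₁²) − 1] = ½[√923.1 − 1] = 14.7.
y₂ = 14.7 × 0.390 = 5.73 m.
Head loss: ΔE = (y₂ − y₁)³/(4y₁y₂) = (5.73 − 0.390)³/(4×0.390×5.73) = 152/8.94 = 17.0 m.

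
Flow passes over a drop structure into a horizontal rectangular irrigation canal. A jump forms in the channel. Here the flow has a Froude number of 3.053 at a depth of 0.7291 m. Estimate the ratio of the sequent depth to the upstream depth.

y₂/y₁ = 3.846

Fr₁ = 3.053 (given).
Sequent-depth ratio: y₂/y₁ = ½[√(1 + 8Fr₁²) − 1] = ½[√75.566 − 1] = 3.846.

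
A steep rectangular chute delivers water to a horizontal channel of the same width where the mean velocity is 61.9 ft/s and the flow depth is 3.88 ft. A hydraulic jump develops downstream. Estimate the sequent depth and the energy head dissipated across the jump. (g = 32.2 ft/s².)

y₂ = 28.5 ft; ΔE = 33.8 ft

Fr₁ = V₁/√(g·y₁) = 61.9/√(32.2×3.88) = 5.54.
From the momentum equation for a rectangular channel, y₂/y₁ = ½[√(1 + 8Fr₁²) − 1] = ½[√246.3 − 1] = 7.35.
y₂ = 7.35 × 3.88 = 28.5 ft.
q = V₁·y₁ = 61.9 × 3.88 = 240 ft²/s. V₂ = q/y₂ = 240/28.5 = 8.42 ft/s. E₁ = y₁ + V₁²/2g = 63.4 ft; E₂ = y₂ + V₂²/2g = 29.6 ft. ΔE = E₁ − E₂ = 33.8 ft.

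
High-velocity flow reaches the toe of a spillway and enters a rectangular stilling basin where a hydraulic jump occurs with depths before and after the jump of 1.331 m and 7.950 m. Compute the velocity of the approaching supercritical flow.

V₁ = 16.49 m/s

For a rectangular channel the momentum equation gives q² = ½·g·y₁·y₂·(y₁ + y₂) = ½×9.81×1.331×7.950×9.281 = 481.7.
q = √481.7 = 21.95 m²/s.
V₁ = q/y₁ = 21.95/1.331 = 16.49 m/s.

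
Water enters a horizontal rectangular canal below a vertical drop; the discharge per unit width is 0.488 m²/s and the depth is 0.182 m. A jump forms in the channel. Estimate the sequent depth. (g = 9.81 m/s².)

y₂ = 0.433 m

V₁ = q/y₁ = 0.488/0.182 = 2.68 m/s. Fr₁ = V₁/√(g·y₁) = 2.68/√(9.81×0.182) = 2.01.
From the momentum equation for a rectangular channel, y₂/y₁ = ½[√(1 + 8Fr₁²) − 1] = ½[√33.21 − 1] = 2.38.
y₂ = 2.38 × 0.182 = 0.433 m.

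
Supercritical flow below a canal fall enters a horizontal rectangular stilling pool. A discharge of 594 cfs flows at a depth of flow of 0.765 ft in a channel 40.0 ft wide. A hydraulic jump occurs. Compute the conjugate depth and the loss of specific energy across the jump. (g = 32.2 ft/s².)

q = Q/b = 594/40.0 = 14.8 ft²/s; V₁ = q/y₁ = 19.4 ft/s. Fr₁ = V₁/√(g·y₁) = 3.91.
From the momentum equation for a rectangular channel, y₂/y₁ = ½[√(1 + 8Fr₁²) − 1] = ½[√123.4 − 1] = 5.05.
y₂ = 5.05 × 0.765 = 3.87 ft.
V₂ = q/y₂ = 14.8/3.87 = 3.84 ft/s. E₁ = y₁ + V₁²/2g = 6.62 ft; E₂ = y₂ + V₂²/2g = 4.10 ft. ΔE = E₁ − E₂ = 2.52 ft.

y₂ = 3.87 ft; ΔE = 2.52 ft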